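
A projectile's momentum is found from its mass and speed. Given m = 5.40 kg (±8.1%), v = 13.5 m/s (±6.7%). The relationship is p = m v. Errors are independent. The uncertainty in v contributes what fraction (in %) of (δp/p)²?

40.6%

(δp/p)² = (1·δm/m)² + (1·δv/v)²
  m term: (1×0.0810)² = 0.00656
  v term: (1×0.0670)² = 0.00449
Total = 0.0111. Share from v = 0.00449/0.0111 = 0.406.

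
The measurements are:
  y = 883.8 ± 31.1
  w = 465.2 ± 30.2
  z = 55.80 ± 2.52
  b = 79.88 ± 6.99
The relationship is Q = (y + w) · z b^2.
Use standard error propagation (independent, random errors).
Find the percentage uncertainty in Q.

Let u = y + w = 1349. δu = √(δy² + δw²) = √(967 + 912) = 43.4, so δu/u = 0.0321.
Q is then a monomial in u, z, b:
δQ/Q = √((δu/u)² + (1·δz/z)² + (2·δb/b)²) = √(0.00103 + 0.00204 + 0.0306) = 0.184

18.4%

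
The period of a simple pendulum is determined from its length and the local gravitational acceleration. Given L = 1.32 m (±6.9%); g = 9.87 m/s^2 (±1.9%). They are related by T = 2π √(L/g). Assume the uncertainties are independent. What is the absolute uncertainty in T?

0.0822 s

Each factor contributes (exponent × relative error)² to (δT/T)²:
  (½·δL/L)² = (0.5×0.0690)² = 0.00119;  (−½·δg/g)² = (-0.5×0.0190)² = 9.02e-05
δT/T = √(0.00128) = 0.0358
T = 2.30 s, so δT = 0.0358 × 2.30 = 0.0822 s.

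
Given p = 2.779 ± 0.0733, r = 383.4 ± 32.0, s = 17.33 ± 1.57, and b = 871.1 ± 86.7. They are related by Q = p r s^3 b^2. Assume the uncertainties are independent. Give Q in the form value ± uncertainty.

(4.208 ± 1.46) × 10^12

Relative error in a monomial: (δQ/Q)² = Σ (nᵢ · δxᵢ/xᵢ)².
  (1·δp/p)² = (1×0.0264)² = 0.000696;  (1·δr/r)² = (1×0.0835)² = 0.00697;  (3·δs/s)² = (3×0.0906)² = 0.0739;  (2·δb/b)² = (2×0.0995)² = 0.0396
δQ/Q = √(0.121) = 0.348
Q = 4.208e+12, so δQ = 0.348 × 4.208e+12 = 1.46e+12.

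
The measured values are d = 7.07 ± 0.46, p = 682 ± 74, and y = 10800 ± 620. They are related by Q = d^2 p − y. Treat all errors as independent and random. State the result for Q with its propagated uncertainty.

23300 ± 5810

Let w = d^2·p = 34100. δw/w = √((2·δd/d)² + (1·δp/p)²) = √(0.0169 + 0.0118) = 0.169, so δw = 5780.
Q = w − y: δQ = √(δw² + δy²) = √(3.34e+07 + 3.84e+05) = 5810
Q = 23300.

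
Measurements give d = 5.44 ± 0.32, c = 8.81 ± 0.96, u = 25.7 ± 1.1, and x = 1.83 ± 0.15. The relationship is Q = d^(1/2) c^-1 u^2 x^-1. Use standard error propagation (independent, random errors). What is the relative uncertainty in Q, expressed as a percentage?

16.4%

Each factor contributes (exponent × relative error)² to (δQ/Q)²:
  (½·δd/d)² = (0.5×0.0588)² = 0.000865;  (-1·δc/c)² = (-1×0.109)² = 0.0119;  (2·δu/u)² = (2×0.0428)² = 0.00733;  (-1·δx/x)² = (-1×0.0820)² = 0.00672
δQ/Q = √(0.0268) = 0.164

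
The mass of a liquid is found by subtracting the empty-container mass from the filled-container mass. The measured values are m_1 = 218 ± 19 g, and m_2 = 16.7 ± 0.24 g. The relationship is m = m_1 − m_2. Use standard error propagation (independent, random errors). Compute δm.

19.0 g

Absolute uncertainties add in quadrature for a linear combination:
  (δm_1)² = 361;  (δm_2)² = 0.0576
δm = √(361) = 19.0 g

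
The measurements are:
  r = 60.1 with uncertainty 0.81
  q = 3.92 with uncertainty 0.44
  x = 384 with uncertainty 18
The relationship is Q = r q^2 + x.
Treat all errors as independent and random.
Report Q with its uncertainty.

Let p = r·q^2 = 924. δp/p = √((1·δr/r)² + (2·δq/q)²) = √(0.000182 + 0.0504) = 0.225, so δp = 208.
Q = p + x: δQ = √(δp² + δx²) = √(43100 + 324) = 208
Q = 1310.

1310 ± 208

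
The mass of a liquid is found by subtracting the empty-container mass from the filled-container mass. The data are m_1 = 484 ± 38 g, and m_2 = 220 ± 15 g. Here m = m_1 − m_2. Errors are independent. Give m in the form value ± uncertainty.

264 ± 40.9 g

Absolute uncertainties add in quadrature for a linear combination:
  (δm_1)² = 1440;  (δm_2)² = 225
δm = √(1670) = 40.9 g
m = 264 g.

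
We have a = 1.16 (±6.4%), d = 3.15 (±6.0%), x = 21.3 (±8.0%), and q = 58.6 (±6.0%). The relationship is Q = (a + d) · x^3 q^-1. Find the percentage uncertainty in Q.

Let u = a + d = 4.31. δu = √(δa² + δd²) = √(0.00551 + 0.0357) = 0.203, so δu/u = 0.0471.
Q is then a monomial in u, x, q:
δQ/Q = √((δu/u)² + (3·δx/x)² + (-1·δq/q)²) = √(0.00222 + 0.0576 + 0.00360) = 0.252

25.2%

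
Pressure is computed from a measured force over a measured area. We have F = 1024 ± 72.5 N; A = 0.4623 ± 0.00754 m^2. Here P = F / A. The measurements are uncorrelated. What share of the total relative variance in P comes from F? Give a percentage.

(δP/P)² = (1·δF/F)² + (-1·δA/A)²
  F term: (1×0.0708)² = 0.00501
  A term: (-1×0.0163)² = 0.000266
Total = 0.00528. Share from F = 0.00501/0.00528 = 0.950.

95.0%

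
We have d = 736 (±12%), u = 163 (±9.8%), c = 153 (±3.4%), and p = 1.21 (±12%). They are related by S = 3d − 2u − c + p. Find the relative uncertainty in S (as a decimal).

0.154

Absolute uncertainties add in quadrature for a linear combination:
  (3·δd)² = 70200;  (2·δu)² = 1020;  (δc)² = 27.1;  (δp)² = 0.0211
δS = √(71300) = 267
S = 1730, so δS/S = 267/1730 = 0.154.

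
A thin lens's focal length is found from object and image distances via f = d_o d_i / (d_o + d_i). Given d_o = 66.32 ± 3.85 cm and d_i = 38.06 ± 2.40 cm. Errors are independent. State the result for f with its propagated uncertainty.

∂f/∂d_o = (d_i/(d_o+d_i))² = 0.133;  ∂f/∂d_i = (d_o/(d_o+d_i))² = 0.404
δf = √((∂f/∂d_o · δd_o)² + (∂f/∂d_i · δd_i)²) = √(0.262 + 0.939) = 1.10 cm
f = 24.18 cm.

24.18 ± 1.10 cm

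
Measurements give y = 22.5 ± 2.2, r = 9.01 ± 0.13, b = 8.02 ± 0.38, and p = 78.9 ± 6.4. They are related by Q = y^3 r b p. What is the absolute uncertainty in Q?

Q is a product of powers, so relative uncertainties combine in quadrature:
  (3·δy/y)² = (3×0.0978)² = 0.0860;  (1·δr/r)² = (1×0.0144)² = 0.000208;  (1·δb/b)² = (1×0.0474)² = 0.00225;  (1·δp/p)² = (1×0.0811)² = 0.00658
δQ/Q = √(0.0951) = 0.308
Q = 6.49e+07, so δQ = 0.308 × 6.49e+07 = 2e+07.

2e+07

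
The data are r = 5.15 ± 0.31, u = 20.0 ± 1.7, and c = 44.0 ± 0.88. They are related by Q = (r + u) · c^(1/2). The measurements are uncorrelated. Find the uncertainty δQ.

Let w = r + u = 25.1. δw = √(δr² + δu²) = √(0.0961 + 2.89) = 1.73, so δw/w = 0.0687.
Q is then a monomial in w, c:
δQ/Q = √((δw/w)² + (½·δc/c)²) = √(0.00472 + 0.000100) = 0.0694
Q = 167, so δQ = 0.0694 × 167 = 11.6.

11.6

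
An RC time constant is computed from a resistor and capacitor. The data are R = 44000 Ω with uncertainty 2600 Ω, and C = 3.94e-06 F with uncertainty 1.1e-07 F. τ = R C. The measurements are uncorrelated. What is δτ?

0.0113 s

τ is a product of powers, so relative uncertainties combine in quadrature:
  (1·δR/R)² = (1×0.0591)² = 0.00349;  (1·δC/C)² = (1×0.0279)² = 0.000779
δτ/τ = √(0.00427) = 0.0654
τ = 0.173 s, so δτ = 0.0654 × 0.173 = 0.0113 s.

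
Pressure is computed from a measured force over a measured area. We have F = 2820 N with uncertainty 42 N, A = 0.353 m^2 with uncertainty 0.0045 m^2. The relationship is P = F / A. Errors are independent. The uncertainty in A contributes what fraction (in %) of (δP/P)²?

(δP/P)² = (1·δF/F)² + (-1·δA/A)²
  F term: (1×0.0149)² = 0.000222
  A term: (-1×0.0127)² = 0.000163
Total = 0.000384. Share from A = 0.000163/0.000384 = 0.423.

42.3%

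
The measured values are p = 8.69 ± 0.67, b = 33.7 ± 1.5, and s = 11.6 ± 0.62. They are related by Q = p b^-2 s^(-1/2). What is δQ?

0.000271

For a monomial Q ∝ p, b^-2, s^(-1/2), fractional errors add in quadrature:
  (1·δp/p)² = (1×0.0771)² = 0.00594;  (-2·δb/b)² = (-2×0.0445)² = 0.00792;  (−½·δs/s)² = (-0.5×0.0534)² = 0.000714
δQ/Q = √(0.0146) = 0.121
Q = 0.00225, so δQ = 0.121 × 0.00225 = 0.000271.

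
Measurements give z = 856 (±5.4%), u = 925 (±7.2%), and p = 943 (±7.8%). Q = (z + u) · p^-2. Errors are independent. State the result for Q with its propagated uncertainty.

0.00200 ± 0.000325

Let w = z + u = 1780. δw = √(δz² + δu²) = √(2140 + 4440) = 81.1, so δw/w = 0.0455.
Q is then a monomial in w, p:
δQ/Q = √((δw/w)² + (-2·δp/p)²) = √(0.00207 + 0.0243) = 0.163
Q = 0.00200, so δQ = 0.163 × 0.00200 = 0.000325.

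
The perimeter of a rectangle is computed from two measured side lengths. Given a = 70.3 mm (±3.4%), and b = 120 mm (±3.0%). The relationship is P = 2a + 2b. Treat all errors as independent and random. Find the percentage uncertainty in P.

2.27%

Each term contributes (cᵢ δxᵢ)² to (δP)²:
  (2·δa)² = 22.9;  (2·δb)² = 51.8
δP = √(74.7) = 8.64 mm
P = 381 mm, so δP/P = 8.64/381 = 0.0227.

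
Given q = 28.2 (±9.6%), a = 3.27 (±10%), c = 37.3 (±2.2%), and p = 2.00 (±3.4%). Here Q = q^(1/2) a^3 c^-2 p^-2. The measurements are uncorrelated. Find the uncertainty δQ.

Relative error in a monomial: (δQ/Q)² = Σ (nᵢ · δxᵢ/xᵢ)².
  (½·δq/q)² = (0.5×0.0960)² = 0.00230;  (3·δa/a)² = (3×0.100)² = 0.0900;  (-2·δc/c)² = (-2×0.0220)² = 0.00194;  (-2·δp/p)² = (-2×0.0340)² = 0.00462
δQ/Q = √(0.0989) = 0.314
Q = 0.0334, so δQ = 0.314 × 0.0334 = 0.0105.

0.0105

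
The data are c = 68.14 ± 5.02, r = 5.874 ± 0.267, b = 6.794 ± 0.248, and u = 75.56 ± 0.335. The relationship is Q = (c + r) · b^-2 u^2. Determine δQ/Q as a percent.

10.0%

Let w = c + r = 74.01. δw = √(δc² + δr²) = √(25.2 + 0.0713) = 5.03, so δw/w = 0.0679.
Q is then a monomial in w, b, u:
δQ/Q = √((δw/w)² + (-2·δb/b)² + (2·δu/u)²) = √(0.00461 + 0.00533 + 7.86e-05) = 0.100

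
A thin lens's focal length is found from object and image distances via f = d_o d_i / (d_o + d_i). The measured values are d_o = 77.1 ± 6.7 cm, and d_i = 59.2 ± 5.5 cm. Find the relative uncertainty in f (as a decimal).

0.0647

∂f/∂d_o = (d_i/(d_o+d_i))² = 0.189;  ∂f/∂d_i = (d_o/(d_o+d_i))² = 0.320
δf = √((∂f/∂d_o · δd_o)² + (∂f/∂d_i · δd_i)²) = √(1.60 + 3.10) = 2.17 cm
f = 33.5 cm, so δf/f = 2.17/33.5 = 0.0647.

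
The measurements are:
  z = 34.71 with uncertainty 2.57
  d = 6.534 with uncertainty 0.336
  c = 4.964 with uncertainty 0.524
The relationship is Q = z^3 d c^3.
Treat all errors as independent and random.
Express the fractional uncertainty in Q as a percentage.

For a monomial Q ∝ z^3, d, c^3, fractional errors add in quadrature:
  (3·δz/z)² = (3×0.0740)² = 0.0493;  (1·δd/d)² = (1×0.0514)² = 0.00264;  (3·δc/c)² = (3×0.106)² = 0.100
δQ/Q = √(0.152) = 0.390

39.0%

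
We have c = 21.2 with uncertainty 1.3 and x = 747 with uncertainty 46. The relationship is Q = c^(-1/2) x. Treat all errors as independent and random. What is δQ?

11.2

Relative error in a monomial: (δQ/Q)² = Σ (nᵢ · δxᵢ/xᵢ)².
  (−½·δc/c)² = (-0.5×0.0613)² = 0.000940;  (1·δx/x)² = (1×0.0616)² = 0.00379
δQ/Q = √(0.00473) = 0.0688
Q = 162, so δQ = 0.0688 × 162 = 11.2.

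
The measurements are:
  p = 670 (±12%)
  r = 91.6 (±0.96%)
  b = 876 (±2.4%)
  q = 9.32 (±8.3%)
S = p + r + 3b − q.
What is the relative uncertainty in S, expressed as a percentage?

Sums and differences: (δS)² = Σ (cᵢ δxᵢ)².
  (δp)² = 6460;  (δr)² = 0.773;  (3·δb)² = 3980;  (δq)² = 0.598
δS = √(10400) = 102
S = 3380, so δS/S = 102/3380 = 0.0302.

3.02%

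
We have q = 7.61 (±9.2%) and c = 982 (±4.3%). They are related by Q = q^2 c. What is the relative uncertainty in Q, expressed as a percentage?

For a monomial Q ∝ q^2, c, fractional errors add in quadrature:
  (2·δq/q)² = (2×0.0920)² = 0.0339;  (1·δc/c)² = (1×0.0430)² = 0.00185
δQ/Q = √(0.0357) = 0.189

18.9%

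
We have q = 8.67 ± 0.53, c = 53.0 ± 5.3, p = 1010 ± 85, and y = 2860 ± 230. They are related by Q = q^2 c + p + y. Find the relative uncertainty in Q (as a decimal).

Let w = q^2·c = 3980. δw/w = √((2·δq/q)² + (1·δc/c)²) = √(0.0149 + 0.0100) = 0.158, so δw = 629.
Q = w + p + y: δQ = √(δw² + δp² + δy²) = √(3.96e+05 + 7220 + 52900) = 675
Q = 7850, so δQ/Q = 675/7850 = 0.0860.

0.0860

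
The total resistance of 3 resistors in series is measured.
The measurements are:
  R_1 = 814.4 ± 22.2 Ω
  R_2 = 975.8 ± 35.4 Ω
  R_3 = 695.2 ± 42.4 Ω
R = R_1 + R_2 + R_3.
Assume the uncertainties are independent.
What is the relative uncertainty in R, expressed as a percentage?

2.40%

Absolute uncertainties add in quadrature for a linear combination:
  (δR_1)² = 493;  (δR_2)² = 1250;  (δR_3)² = 1800
δR = √(3540) = 59.5 Ω
R = 2485 Ω, so δR/R = 59.5/2485 = 0.0240.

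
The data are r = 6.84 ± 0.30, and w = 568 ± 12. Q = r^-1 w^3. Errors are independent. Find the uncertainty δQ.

Since Q is a product/quotient, work with relative uncertainties:
  (-1·δr/r)² = (-1×0.0439)² = 0.00192;  (3·δw/w)² = (3×0.0211)² = 0.00402
δQ/Q = √(0.00594) = 0.0771
Q = 2.68e+07, so δQ = 0.0771 × 2.68e+07 = 2.06e+06.

2.06e+06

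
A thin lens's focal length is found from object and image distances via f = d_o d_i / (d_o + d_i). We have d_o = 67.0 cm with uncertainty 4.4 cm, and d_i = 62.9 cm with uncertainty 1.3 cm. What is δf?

1.09 cm

∂f/∂d_o = (d_i/(d_o+d_i))² = 0.234;  ∂f/∂d_i = (d_o/(d_o+d_i))² = 0.266
δf = √((∂f/∂d_o · δd_o)² + (∂f/∂d_i · δd_i)²) = √(1.06 + 0.120) = 1.09 cm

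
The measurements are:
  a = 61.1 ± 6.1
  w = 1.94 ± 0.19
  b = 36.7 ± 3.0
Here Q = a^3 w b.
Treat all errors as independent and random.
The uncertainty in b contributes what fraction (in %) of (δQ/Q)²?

6.31%

(δQ/Q)² = (3·δa/a)² + (1·δw/w)² + (1·δb/b)²
  a term: (3×0.0998)² = 0.0897
  w term: (1×0.0979)² = 0.00959
  b term: (1×0.0817)² = 0.00668
Total = 0.106. Share from b = 0.00668/0.106 = 0.0631.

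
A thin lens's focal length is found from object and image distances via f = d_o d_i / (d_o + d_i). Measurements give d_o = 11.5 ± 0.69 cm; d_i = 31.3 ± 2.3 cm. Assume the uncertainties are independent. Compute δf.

∂f/∂d_o = (d_i/(d_o+d_i))² = 0.535;  ∂f/∂d_i = (d_o/(d_o+d_i))² = 0.0722
δf = √((∂f/∂d_o · δd_o)² + (∂f/∂d_i · δd_i)²) = √(0.136 + 0.0276) = 0.405 cm

0.405 cm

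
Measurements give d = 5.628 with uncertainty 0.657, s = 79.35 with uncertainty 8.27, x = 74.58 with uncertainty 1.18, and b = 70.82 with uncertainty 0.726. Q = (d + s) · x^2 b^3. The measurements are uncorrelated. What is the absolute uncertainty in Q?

Let u = d + s = 84.98. δu = √(δd² + δs²) = √(0.432 + 68.4) = 8.30, so δu/u = 0.0976.
Q is then a monomial in u, x, b:
δQ/Q = √((δu/u)² + (2·δx/x)² + (3·δb/b)²) = √(0.00953 + 0.00100 + 0.000946) = 0.107
Q = 1.679e+11, so δQ = 0.107 × 1.679e+11 = 1.8e+10.

1.8e+10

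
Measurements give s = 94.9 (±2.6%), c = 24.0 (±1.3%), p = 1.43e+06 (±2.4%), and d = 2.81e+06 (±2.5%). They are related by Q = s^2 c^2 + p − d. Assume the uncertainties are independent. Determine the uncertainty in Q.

Let w = s^2·c^2 = 5.19e+06. δw/w = √((2·δs/s)² + (2·δc/c)²) = √(0.00270 + 0.000676) = 0.0581, so δw = 3.02e+05.
Q = w + p − d: δQ = √(δw² + δp² + δd²) = √(9.1e+10 + 1.18e+09 + 4.94e+09) = 3.12e+05

3.12e+05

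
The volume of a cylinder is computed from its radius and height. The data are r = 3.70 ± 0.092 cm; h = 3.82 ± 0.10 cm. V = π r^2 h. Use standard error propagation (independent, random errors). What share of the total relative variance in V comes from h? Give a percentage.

(δV/V)² = (2·δr/r)² + (1·δh/h)²
  r term: (2×0.0249)² = 0.00247
  h term: (1×0.0262)² = 0.000685
Total = 0.00316. Share from h = 0.000685/0.00316 = 0.217.

21.7%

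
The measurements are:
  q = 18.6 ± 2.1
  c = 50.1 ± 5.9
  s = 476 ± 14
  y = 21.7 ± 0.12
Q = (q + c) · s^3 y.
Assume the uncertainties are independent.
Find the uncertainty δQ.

2.04e+10

Let u = q + c = 68.7. δu = √(δq² + δc²) = √(4.41 + 34.8) = 6.26, so δu/u = 0.0912.
Q is then a monomial in u, s, y:
δQ/Q = √((δu/u)² + (3·δs/s)² + (1·δy/y)²) = √(0.00831 + 0.00779 + 3.06e-05) = 0.127
Q = 1.61e+11, so δQ = 0.127 × 1.61e+11 = 2.04e+10.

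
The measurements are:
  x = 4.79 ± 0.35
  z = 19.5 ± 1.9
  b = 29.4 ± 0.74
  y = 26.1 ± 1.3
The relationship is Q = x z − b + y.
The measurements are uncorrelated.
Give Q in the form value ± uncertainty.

Let p = x·z = 93.4. δp/p = √((1·δx/x)² + (1·δz/z)²) = √(0.00534 + 0.00949) = 0.122, so δp = 11.4.
Q = p − b + y: δQ = √(δp² + δb² + δy²) = √(129 + 0.548 + 1.69) = 11.5
Q = 90.1.

90.1 ± 11.5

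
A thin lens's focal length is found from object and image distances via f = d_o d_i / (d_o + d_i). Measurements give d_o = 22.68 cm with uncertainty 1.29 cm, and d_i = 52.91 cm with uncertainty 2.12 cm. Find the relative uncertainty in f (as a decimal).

0.0416

∂f/∂d_o = (d_i/(d_o+d_i))² = 0.490;  ∂f/∂d_i = (d_o/(d_o+d_i))² = 0.0900
δf = √((∂f/∂d_o · δd_o)² + (∂f/∂d_i · δd_i)²) = √(0.399 + 0.0364) = 0.660 cm
f = 15.88 cm, so δf/f = 0.660/15.88 = 0.0416.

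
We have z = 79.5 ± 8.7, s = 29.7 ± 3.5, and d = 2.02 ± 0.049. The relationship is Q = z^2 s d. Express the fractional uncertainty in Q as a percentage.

Products/powers → add relative errors in quadrature, weighted by exponent:
  (2·δz/z)² = (2×0.109)² = 0.0479;  (1·δs/s)² = (1×0.118)² = 0.0139;  (1·δd/d)² = (1×0.0243)² = 0.000588
δQ/Q = √(0.0624) = 0.250

25.0%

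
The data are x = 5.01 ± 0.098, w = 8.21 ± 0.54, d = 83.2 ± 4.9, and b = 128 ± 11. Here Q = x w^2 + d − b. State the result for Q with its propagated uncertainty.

293 ± 46.5

Let p = x·w^2 = 338. δp/p = √((1·δx/x)² + (2·δw/w)²) = √(0.000383 + 0.0173) = 0.133, so δp = 44.9.
Q = p + d − b: δQ = √(δp² + δd² + δb²) = √(2020 + 24.0 + 121) = 46.5
Q = 293.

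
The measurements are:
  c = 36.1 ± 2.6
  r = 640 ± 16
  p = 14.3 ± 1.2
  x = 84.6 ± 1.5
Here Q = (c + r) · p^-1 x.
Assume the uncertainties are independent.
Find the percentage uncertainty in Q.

Let u = c + r = 676. δu = √(δc² + δr²) = √(6.76 + 256) = 16.2, so δu/u = 0.0240.
Q is then a monomial in u, p, x:
δQ/Q = √((δu/u)² + (-1·δp/p)² + (1·δx/x)²) = √(0.000575 + 0.00704 + 0.000314) = 0.0891

8.91%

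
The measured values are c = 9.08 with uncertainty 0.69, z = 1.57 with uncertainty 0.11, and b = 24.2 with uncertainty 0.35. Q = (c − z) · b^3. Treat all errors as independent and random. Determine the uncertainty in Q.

10900

Let u = c − z = 7.51. δu = √(δc² + δz²) = √(0.476 + 0.0121) = 0.699, so δu/u = 0.0930.
Q is then a monomial in u, b:
δQ/Q = √((δu/u)² + (3·δb/b)²) = √(0.00866 + 0.00188) = 0.103
Q = 1.06e+05, so δQ = 0.103 × 1.06e+05 = 10900.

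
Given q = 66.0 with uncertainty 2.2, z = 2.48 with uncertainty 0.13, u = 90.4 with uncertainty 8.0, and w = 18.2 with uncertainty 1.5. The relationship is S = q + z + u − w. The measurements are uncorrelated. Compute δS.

8.43

S is a linear combination, so absolute uncertainties add in quadrature:
  (δq)² = 4.84;  (δz)² = 0.0169;  (δu)² = 64.0;  (δw)² = 2.25
δS = √(71.1) = 8.43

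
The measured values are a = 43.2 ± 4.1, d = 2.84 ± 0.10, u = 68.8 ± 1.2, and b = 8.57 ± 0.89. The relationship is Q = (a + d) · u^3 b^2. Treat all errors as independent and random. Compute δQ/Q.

0.232

Let w = a + d = 46.0. δw = √(δa² + δd²) = √(16.8 + 0.0100) = 4.10, so δw/w = 0.0891.
Q is then a monomial in w, u, b:
δQ/Q = √((δw/w)² + (3·δu/u)² + (2·δb/b)²) = √(0.00794 + 0.00274 + 0.0431) = 0.232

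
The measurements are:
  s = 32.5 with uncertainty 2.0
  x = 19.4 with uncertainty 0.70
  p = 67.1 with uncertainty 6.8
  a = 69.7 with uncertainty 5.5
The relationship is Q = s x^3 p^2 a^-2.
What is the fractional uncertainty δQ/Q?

0.285

Q is a product of powers, so relative uncertainties combine in quadrature:
  (1·δs/s)² = (1×0.0615)² = 0.00379;  (3·δx/x)² = (3×0.0361)² = 0.0117;  (2·δp/p)² = (2×0.101)² = 0.0411;  (-2·δa/a)² = (-2×0.0789)² = 0.0249
δQ/Q = √(0.0815) = 0.285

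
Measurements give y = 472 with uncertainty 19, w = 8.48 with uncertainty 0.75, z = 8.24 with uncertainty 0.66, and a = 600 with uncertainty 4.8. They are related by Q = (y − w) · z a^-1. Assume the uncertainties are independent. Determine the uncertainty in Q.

0.575

Let u = y − w = 464. δu = √(δy² + δw²) = √(361 + 0.562) = 19.0, so δu/u = 0.0410.
Q is then a monomial in u, z, a:
δQ/Q = √((δu/u)² + (1·δz/z)² + (-1·δa/a)²) = √(0.00168 + 0.00642 + 6.4e-05) = 0.0903
Q = 6.37, so δQ = 0.0903 × 6.37 = 0.575.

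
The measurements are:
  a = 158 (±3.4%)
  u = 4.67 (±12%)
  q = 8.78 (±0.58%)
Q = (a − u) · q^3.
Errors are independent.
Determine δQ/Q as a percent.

3.93%

Let w = a − u = 153. δw = √(δa² + δu²) = √(28.9 + 0.314) = 5.40, so δw/w = 0.0352.
Q is then a monomial in w, q:
δQ/Q = √((δw/w)² + (3·δq/q)²) = √(0.00124 + 0.000303) = 0.0393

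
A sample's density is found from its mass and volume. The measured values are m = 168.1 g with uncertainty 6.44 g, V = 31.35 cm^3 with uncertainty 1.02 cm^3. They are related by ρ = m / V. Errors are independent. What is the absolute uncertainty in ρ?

0.270 g/cm^3

Since ρ is a product/quotient, work with relative uncertainties:
  (1·δm/m)² = (1×0.0383)² = 0.00147;  (-1·δV/V)² = (-1×0.0325)² = 0.00106
δρ/ρ = √(0.00253) = 0.0503
ρ = 5.362 g/cm^3, so δρ = 0.0503 × 5.362 = 0.270 g/cm^3.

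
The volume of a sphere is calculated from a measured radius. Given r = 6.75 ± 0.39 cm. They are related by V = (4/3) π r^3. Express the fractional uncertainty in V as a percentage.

V is a product of powers, so relative uncertainties combine in quadrature:
  (3·δr/r)² = (3×0.0578)² = 0.0300
δV/V = √(0.0300) = 0.173

17.3%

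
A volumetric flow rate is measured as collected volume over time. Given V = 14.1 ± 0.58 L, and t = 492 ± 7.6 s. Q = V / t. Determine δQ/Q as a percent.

Q is a product of powers, so relative uncertainties combine in quadrature:
  (1·δV/V)² = (1×0.0411)² = 0.00169;  (-1·δt/t)² = (-1×0.0154)² = 0.000239
δQ/Q = √(0.00193) = 0.0439

4.39%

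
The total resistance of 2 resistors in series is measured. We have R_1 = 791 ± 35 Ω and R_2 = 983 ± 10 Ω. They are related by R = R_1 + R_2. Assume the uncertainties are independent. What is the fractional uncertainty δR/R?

Each term contributes (cᵢ δxᵢ)² to (δR)²:
  (δR_1)² = 1220;  (δR_2)² = 100
δR = √(1320) = 36.4 Ω
R = 1770 Ω, so δR/R = 36.4/1770 = 0.0205.

0.0205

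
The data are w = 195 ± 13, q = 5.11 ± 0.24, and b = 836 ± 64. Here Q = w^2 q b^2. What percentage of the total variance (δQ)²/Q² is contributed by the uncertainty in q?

5.08%

(δQ/Q)² = (2·δw/w)² + (1·δq/q)² + (2·δb/b)²
  w term: (2×0.0667)² = 0.0178
  q term: (1×0.0470)² = 0.00221
  b term: (2×0.0766)² = 0.0234
Total = 0.0434. Share from q = 0.00221/0.0434 = 0.0508.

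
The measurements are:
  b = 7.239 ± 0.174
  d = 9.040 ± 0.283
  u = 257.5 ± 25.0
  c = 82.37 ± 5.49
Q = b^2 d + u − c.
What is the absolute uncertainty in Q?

37.3

Let p = b^2·d = 473.7. δp/p = √((2·δb/b)² + (1·δd/d)²) = √(0.00231 + 0.000980) = 0.0574, so δp = 27.2.
Q = p + u − c: δQ = √(δp² + δu² + δc²) = √(739 + 625 + 30.1) = 37.3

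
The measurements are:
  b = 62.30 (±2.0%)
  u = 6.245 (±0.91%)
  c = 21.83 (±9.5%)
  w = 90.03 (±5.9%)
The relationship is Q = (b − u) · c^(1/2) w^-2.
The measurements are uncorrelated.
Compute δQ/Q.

0.129

Let h = b − u = 56.05. δh = √(δb² + δu²) = √(1.55 + 0.00323) = 1.25, so δh/h = 0.0223.
Q is then a monomial in h, c, w:
δQ/Q = √((δh/h)² + (½·δc/c)² + (-2·δw/w)²) = √(0.000495 + 0.00226 + 0.0139) = 0.129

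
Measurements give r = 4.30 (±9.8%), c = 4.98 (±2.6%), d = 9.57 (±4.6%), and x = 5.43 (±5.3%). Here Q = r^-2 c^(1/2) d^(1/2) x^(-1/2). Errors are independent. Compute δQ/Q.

For a monomial Q ∝ r^-2, c^(1/2), d^(1/2), x^(-1/2), fractional errors add in quadrature:
  (-2·δr/r)² = (-2×0.0980)² = 0.0384;  (½·δc/c)² = (0.5×0.0260)² = 0.000169;  (½·δd/d)² = (0.5×0.0460)² = 0.000529;  (−½·δx/x)² = (-0.5×0.0530)² = 0.000702
δQ/Q = √(0.0398) = 0.200

0.200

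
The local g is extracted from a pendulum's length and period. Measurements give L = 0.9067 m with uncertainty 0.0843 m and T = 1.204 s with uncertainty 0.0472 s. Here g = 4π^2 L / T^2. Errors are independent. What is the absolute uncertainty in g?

3.00 m/s^2

g is a product of powers, so relative uncertainties combine in quadrature:
  (1·δL/L)² = (1×0.0930)² = 0.00864;  (-2·δT/T)² = (-2×0.0392)² = 0.00615
δg/g = √(0.0148) = 0.122
g = 24.69 m/s^2, so δg = 0.122 × 24.69 = 3.00 m/s^2.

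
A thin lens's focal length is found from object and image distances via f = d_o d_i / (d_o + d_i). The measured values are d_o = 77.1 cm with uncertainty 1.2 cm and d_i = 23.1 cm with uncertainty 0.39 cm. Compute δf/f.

0.0135

∂f/∂d_o = (d_i/(d_o+d_i))² = 0.0531;  ∂f/∂d_i = (d_o/(d_o+d_i))² = 0.592
δf = √((∂f/∂d_o · δd_o)² + (∂f/∂d_i · δd_i)²) = √(0.00407 + 0.0533) = 0.240 cm
f = 17.8 cm, so δf/f = 0.240/17.8 = 0.0135.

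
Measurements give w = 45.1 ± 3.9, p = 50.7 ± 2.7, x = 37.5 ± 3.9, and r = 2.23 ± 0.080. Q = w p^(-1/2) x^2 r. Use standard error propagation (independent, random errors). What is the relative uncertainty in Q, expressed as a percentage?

Relative error in a monomial: (δQ/Q)² = Σ (nᵢ · δxᵢ/xᵢ)².
  (1·δw/w)² = (1×0.0865)² = 0.00748;  (−½·δp/p)² = (-0.5×0.0533)² = 0.000709;  (2·δx/x)² = (2×0.104)² = 0.0433;  (1·δr/r)² = (1×0.0359)² = 0.00129
δQ/Q = √(0.0527) = 0.230

23.0%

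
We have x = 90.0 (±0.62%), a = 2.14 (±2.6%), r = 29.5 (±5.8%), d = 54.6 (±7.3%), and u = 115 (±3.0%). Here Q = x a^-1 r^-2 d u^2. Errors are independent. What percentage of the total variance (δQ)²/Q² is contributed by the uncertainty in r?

58.3%

(δQ/Q)² = (1·δx/x)² + (-1·δa/a)² + (-2·δr/r)² + (1·δd/d)² + (2·δu/u)²
  x term: (1×0.00620)² = 3.84e-05
  a term: (-1×0.0260)² = 0.000676
  r term: (-2×0.0580)² = 0.0135
  d term: (1×0.0730)² = 0.00533
  u term: (2×0.0300)² = 0.00360
Total = 0.0231. Share from r = 0.0135/0.0231 = 0.583.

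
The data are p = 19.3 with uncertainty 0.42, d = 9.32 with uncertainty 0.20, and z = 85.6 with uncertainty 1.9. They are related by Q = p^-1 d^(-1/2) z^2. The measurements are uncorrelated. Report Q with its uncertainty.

124 ± 6.29

For a monomial Q ∝ p^-1, d^(-1/2), z^2, fractional errors add in quadrature:
  (-1·δp/p)² = (-1×0.0218)² = 0.000474;  (−½·δd/d)² = (-0.5×0.0215)² = 0.000115;  (2·δz/z)² = (2×0.0222)² = 0.00197
δQ/Q = √(0.00256) = 0.0506
Q = 124, so δQ = 0.0506 × 124 = 6.29.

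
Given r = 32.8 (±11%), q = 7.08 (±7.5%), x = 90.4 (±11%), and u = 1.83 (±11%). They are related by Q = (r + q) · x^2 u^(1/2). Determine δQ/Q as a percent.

24.5%

Let w = r + q = 39.9. δw = √(δr² + δq²) = √(13.0 + 0.282) = 3.65, so δw/w = 0.0914.
Q is then a monomial in w, x, u:
δQ/Q = √((δw/w)² + (2·δx/x)² + (½·δu/u)²) = √(0.00836 + 0.0484 + 0.00302) = 0.245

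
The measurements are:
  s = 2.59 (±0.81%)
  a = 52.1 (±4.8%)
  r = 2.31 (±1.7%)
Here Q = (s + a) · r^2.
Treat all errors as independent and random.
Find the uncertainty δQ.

16.6

Let u = s + a = 54.7. δu = √(δs² + δa²) = √(0.000440 + 6.25) = 2.50, so δu/u = 0.0457.
Q is then a monomial in u, r:
δQ/Q = √((δu/u)² + (2·δr/r)²) = √(0.00209 + 0.00116) = 0.0570
Q = 292, so δQ = 0.0570 × 292 = 16.6.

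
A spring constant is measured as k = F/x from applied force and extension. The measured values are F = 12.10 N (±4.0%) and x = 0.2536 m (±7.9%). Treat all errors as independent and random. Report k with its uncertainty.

Relative error in a monomial: (δk/k)² = Σ (nᵢ · δxᵢ/xᵢ)².
  (1·δF/F)² = (1×0.0400)² = 0.00160;  (-1·δx/x)² = (-1×0.0790)² = 0.00624
δk/k = √(0.00784) = 0.0885
k = 47.71 N/m, so δk = 0.0885 × 47.71 = 4.22 N/m.

47.71 ± 4.22 N/m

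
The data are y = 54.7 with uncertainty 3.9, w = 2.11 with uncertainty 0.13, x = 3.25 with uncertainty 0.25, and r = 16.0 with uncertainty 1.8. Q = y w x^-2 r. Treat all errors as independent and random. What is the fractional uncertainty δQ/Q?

0.213

Relative error in a monomial: (δQ/Q)² = Σ (nᵢ · δxᵢ/xᵢ)².
  (1·δy/y)² = (1×0.0713)² = 0.00508;  (1·δw/w)² = (1×0.0616)² = 0.00380;  (-2·δx/x)² = (-2×0.0769)² = 0.0237;  (1·δr/r)² = (1×0.113)² = 0.0127
δQ/Q = √(0.0452) = 0.213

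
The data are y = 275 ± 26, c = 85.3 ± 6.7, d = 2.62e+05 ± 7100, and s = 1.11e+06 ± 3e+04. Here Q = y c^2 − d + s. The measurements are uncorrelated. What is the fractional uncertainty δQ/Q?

0.129

Let p = y·c^2 = 2e+06. δp/p = √((1·δy/y)² + (2·δc/c)²) = √(0.00894 + 0.0247) = 0.183, so δp = 3.67e+05.
Q = p − d + s: δQ = √(δp² + δd² + δs²) = √(1.35e+11 + 5.04e+07 + 9e+08) = 3.68e+05
Q = 2.85e+06, so δQ/Q = 3.68e+05/2.85e+06 = 0.129.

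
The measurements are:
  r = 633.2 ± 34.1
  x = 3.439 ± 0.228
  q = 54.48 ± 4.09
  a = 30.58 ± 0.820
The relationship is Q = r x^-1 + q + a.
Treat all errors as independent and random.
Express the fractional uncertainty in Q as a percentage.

Let p = r·x^-1 = 184.1. δp/p = √((1·δr/r)² + (-1·δx/x)²) = √(0.00290 + 0.00440) = 0.0854, so δp = 15.7.
Q = p + q + a: δQ = √(δp² + δq² + δa²) = √(247 + 16.7 + 0.672) = 16.3
Q = 269.2, so δQ/Q = 16.3/269.2 = 0.0604.

6.04%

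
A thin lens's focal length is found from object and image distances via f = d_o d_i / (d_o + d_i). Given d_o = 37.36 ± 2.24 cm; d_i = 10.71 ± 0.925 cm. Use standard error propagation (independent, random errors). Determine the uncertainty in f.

0.570 cm

∂f/∂d_o = (d_i/(d_o+d_i))² = 0.0496;  ∂f/∂d_i = (d_o/(d_o+d_i))² = 0.604
δf = √((∂f/∂d_o · δd_o)² + (∂f/∂d_i · δd_i)²) = √(0.0124 + 0.312) = 0.570 cm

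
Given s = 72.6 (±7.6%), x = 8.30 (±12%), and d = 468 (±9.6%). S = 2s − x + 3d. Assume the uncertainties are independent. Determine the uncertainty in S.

135

Each term contributes (cᵢ δxᵢ)² to (δS)²:
  (2·δs)² = 122;  (δx)² = 0.992;  (3·δd)² = 18200
δS = √(18300) = 135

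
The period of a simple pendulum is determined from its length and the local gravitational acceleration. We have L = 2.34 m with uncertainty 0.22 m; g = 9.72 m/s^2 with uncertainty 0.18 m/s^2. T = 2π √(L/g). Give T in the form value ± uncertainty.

3.08 ± 0.148 s

T is a product of powers, so relative uncertainties combine in quadrature:
  (½·δL/L)² = (0.5×0.0940)² = 0.00221;  (−½·δg/g)² = (-0.5×0.0185)² = 8.57e-05
δT/T = √(0.00230) = 0.0479
T = 3.08 s, so δT = 0.0479 × 3.08 = 0.148 s.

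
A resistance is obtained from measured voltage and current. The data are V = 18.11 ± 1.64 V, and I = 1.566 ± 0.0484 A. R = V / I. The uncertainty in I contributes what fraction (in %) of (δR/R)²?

(δR/R)² = (1·δV/V)² + (-1·δI/I)²
  V term: (1×0.0906)² = 0.00820
  I term: (-1×0.0309)² = 0.000955
Total = 0.00916. Share from I = 0.000955/0.00916 = 0.104.

10.4%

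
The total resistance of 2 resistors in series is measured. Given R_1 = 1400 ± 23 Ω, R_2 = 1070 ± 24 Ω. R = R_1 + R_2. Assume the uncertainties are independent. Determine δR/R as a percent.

Absolute uncertainties add in quadrature for a linear combination:
  (δR_1)² = 529;  (δR_2)² = 576
δR = √(1100) = 33.2 Ω
R = 2470 Ω, so δR/R = 33.2/2470 = 0.0135.

1.35%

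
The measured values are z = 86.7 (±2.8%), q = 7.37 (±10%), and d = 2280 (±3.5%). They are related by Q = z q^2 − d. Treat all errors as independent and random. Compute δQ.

Let p = z·q^2 = 4710. δp/p = √((1·δz/z)² + (2·δq/q)²) = √(0.000784 + 0.0400) = 0.202, so δp = 951.
Q = p − d: δQ = √(δp² + δd²) = √(9.04e+05 + 6370) = 954

954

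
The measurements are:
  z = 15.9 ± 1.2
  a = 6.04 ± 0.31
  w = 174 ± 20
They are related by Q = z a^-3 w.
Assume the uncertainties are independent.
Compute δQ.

Relative error in a monomial: (δQ/Q)² = Σ (nᵢ · δxᵢ/xᵢ)².
  (1·δz/z)² = (1×0.0755)² = 0.00570;  (-3·δa/a)² = (-3×0.0513)² = 0.0237;  (1·δw/w)² = (1×0.115)² = 0.0132
δQ/Q = √(0.0426) = 0.206
Q = 12.6, so δQ = 0.206 × 12.6 = 2.59.

2.59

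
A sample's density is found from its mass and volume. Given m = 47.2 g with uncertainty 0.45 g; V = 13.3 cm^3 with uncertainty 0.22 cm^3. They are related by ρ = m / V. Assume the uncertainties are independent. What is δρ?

Relative error in a monomial: (δρ/ρ)² = Σ (nᵢ · δxᵢ/xᵢ)².
  (1·δm/m)² = (1×0.00953)² = 9.09e-05;  (-1·δV/V)² = (-1×0.0165)² = 0.000274
δρ/ρ = √(0.000365) = 0.0191
ρ = 3.55 g/cm^3, so δρ = 0.0191 × 3.55 = 0.0678 g/cm^3.

0.0678 g/cm^3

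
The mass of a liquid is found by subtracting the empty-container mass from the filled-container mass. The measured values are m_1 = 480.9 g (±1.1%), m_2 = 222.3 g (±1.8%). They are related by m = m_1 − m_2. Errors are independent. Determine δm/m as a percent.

2.56%

For a sum/difference, combine absolute errors in quadrature:
  (δm_1)² = 28.0;  (δm_2)² = 16.0
δm = √(44.0) = 6.63 g
m = 258.6 g, so δm/m = 6.63/258.6 = 0.0256.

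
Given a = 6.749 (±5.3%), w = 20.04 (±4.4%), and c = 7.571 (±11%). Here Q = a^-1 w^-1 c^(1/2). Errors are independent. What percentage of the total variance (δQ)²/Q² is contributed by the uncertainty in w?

(δQ/Q)² = (-1·δa/a)² + (-1·δw/w)² + (½·δc/c)²
  a term: (-1×0.0530)² = 0.00281
  w term: (-1×0.0440)² = 0.00194
  c term: (0.5×0.110)² = 0.00302
Total = 0.00777. Share from w = 0.00194/0.00777 = 0.249.

24.9%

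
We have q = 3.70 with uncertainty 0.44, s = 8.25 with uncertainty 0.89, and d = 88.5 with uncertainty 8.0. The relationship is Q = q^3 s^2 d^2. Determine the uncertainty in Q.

1.23e+07

Products/powers → add relative errors in quadrature, weighted by exponent:
  (3·δq/q)² = (3×0.119)² = 0.127;  (2·δs/s)² = (2×0.108)² = 0.0466;  (2·δd/d)² = (2×0.0904)² = 0.0327
δQ/Q = √(0.207) = 0.454
Q = 2.7e+07, so δQ = 0.454 × 2.7e+07 = 1.23e+07.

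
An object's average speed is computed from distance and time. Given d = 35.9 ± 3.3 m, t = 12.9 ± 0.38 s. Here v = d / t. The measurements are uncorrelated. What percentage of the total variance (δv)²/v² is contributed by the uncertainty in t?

9.31%

(δv/v)² = (1·δd/d)² + (-1·δt/t)²
  d term: (1×0.0919)² = 0.00845
  t term: (-1×0.0295)² = 0.000868
Total = 0.00932. Share from t = 0.000868/0.00932 = 0.0931.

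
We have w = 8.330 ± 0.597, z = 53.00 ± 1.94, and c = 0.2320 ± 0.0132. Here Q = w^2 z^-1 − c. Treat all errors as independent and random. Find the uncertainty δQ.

0.194

Let p = w^2·z^-1 = 1.309. δp/p = √((2·δw/w)² + (-1·δz/z)²) = √(0.0205 + 0.00134) = 0.148, so δp = 0.194.
Q = p − c: δQ = √(δp² + δc²) = √(0.0375 + 0.000174) = 0.194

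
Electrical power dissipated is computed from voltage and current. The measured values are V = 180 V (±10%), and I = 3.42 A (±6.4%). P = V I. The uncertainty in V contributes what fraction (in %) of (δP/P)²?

70.9%

(δP/P)² = (1·δV/V)² + (1·δI/I)²
  V term: (1×0.100)² = 0.0100
  I term: (1×0.0640)² = 0.00410
Total = 0.0141. Share from V = 0.0100/0.0141 = 0.709.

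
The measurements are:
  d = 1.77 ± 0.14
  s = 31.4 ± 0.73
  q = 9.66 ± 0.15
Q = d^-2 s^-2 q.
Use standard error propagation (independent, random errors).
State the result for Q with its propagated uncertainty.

0.00313 ± 0.000518

Products/powers → add relative errors in quadrature, weighted by exponent:
  (-2·δd/d)² = (-2×0.0791)² = 0.0250;  (-2·δs/s)² = (-2×0.0232)² = 0.00216;  (1·δq/q)² = (1×0.0155)² = 0.000241
δQ/Q = √(0.0274) = 0.166
Q = 0.00313, so δQ = 0.166 × 0.00313 = 0.000518.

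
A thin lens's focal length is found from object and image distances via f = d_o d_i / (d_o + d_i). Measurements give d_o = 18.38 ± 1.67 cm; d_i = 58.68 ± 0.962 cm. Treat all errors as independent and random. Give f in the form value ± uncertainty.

∂f/∂d_o = (d_i/(d_o+d_i))² = 0.580;  ∂f/∂d_i = (d_o/(d_o+d_i))² = 0.0569
δf = √((∂f/∂d_o · δd_o)² + (∂f/∂d_i · δd_i)²) = √(0.938 + 0.00300) = 0.970 cm
f = 14.00 cm.

14.00 ± 0.970 cm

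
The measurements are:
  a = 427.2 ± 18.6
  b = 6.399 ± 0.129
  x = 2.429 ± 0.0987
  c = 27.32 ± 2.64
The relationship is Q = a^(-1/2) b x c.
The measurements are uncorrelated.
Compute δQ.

Each factor contributes (exponent × relative error)² to (δQ/Q)²:
  (−½·δa/a)² = (-0.5×0.0435)² = 0.000474;  (1·δb/b)² = (1×0.0202)² = 0.000406;  (1·δx/x)² = (1×0.0406)² = 0.00165;  (1·δc/c)² = (1×0.0966)² = 0.00934
δQ/Q = √(0.0119) = 0.109
Q = 20.54, so δQ = 0.109 × 20.54 = 2.24.

2.24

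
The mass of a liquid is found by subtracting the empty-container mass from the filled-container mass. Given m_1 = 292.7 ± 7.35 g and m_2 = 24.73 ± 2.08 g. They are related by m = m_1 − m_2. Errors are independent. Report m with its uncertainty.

m is a linear combination, so absolute uncertainties add in quadrature:
  (δm_1)² = 54.0;  (δm_2)² = 4.33
δm = √(58.3) = 7.64 g
m = 268.0 g.

268.0 ± 7.64 g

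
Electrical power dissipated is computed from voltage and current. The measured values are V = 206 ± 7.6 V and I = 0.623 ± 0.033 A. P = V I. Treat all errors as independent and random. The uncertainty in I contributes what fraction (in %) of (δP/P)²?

67.3%

(δP/P)² = (1·δV/V)² + (1·δI/I)²
  V term: (1×0.0369)² = 0.00136
  I term: (1×0.0530)² = 0.00281
Total = 0.00417. Share from I = 0.00281/0.00417 = 0.673.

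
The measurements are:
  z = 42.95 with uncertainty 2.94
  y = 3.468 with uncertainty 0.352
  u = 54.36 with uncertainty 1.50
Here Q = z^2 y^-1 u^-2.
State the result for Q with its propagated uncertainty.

0.1800 ± 0.0322

Q is a product of powers, so relative uncertainties combine in quadrature:
  (2·δz/z)² = (2×0.0685)² = 0.0187;  (-1·δy/y)² = (-1×0.101)² = 0.0103;  (-2·δu/u)² = (-2×0.0276)² = 0.00305
δQ/Q = √(0.0321) = 0.179
Q = 0.1800, so δQ = 0.179 × 0.1800 = 0.0322.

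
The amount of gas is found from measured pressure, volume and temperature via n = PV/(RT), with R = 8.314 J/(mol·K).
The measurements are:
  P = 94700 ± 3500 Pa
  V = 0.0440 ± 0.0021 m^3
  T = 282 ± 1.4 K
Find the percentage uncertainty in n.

6.06%

Relative error in a monomial: (δn/n)² = Σ (nᵢ · δxᵢ/xᵢ)².
  (1·δP/P)² = (1×0.0370)² = 0.00137;  (1·δV/V)² = (1×0.0477)² = 0.00228;  (-1·δT/T)² = (-1×0.00496)² = 2.46e-05
δn/n = √(0.00367) = 0.0606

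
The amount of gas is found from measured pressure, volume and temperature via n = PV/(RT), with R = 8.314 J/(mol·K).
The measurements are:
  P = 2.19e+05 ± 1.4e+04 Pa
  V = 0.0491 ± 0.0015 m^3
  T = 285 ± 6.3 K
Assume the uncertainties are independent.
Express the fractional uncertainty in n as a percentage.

Since n is a product/quotient, work with relative uncertainties:
  (1·δP/P)² = (1×0.0639)² = 0.00409;  (1·δV/V)² = (1×0.0305)² = 0.000933;  (-1·δT/T)² = (-1×0.0221)² = 0.000489
δn/n = √(0.00551) = 0.0742

7.42%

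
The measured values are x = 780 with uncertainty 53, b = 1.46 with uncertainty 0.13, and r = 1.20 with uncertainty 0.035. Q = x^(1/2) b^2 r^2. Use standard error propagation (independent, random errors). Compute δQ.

Each factor contributes (exponent × relative error)² to (δQ/Q)²:
  (½·δx/x)² = (0.5×0.0679)² = 0.00115;  (2·δb/b)² = (2×0.0890)² = 0.0317;  (2·δr/r)² = (2×0.0292)² = 0.00340
δQ/Q = √(0.0363) = 0.190
Q = 85.7, so δQ = 0.190 × 85.7 = 16.3.

16.3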